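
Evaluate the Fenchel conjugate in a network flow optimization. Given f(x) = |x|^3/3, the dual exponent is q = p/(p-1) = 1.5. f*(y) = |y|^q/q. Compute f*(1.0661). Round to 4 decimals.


The conjugate exponent q satisfies 1/p + 1/q = 1.
p = 3, so q = 3/(3 - 1) = 1.5
|y|^q = 1.0661^1.5 = 1.1008
f*(1.0661) = 1.1008 / 1.5 = 0.7338


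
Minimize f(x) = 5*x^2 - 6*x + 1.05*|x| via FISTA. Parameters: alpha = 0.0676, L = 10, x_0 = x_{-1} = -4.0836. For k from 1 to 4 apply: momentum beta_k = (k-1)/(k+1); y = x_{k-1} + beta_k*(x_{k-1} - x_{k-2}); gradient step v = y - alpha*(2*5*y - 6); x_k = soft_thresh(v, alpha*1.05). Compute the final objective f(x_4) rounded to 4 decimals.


FISTA on f(x) = 5*x^2 - 6*x + 1.05*|x|
L = 10, alpha = 0.0676
Iteration 1: beta = 0.0, y = -4.0836 + 0.0*(-4.0836 + 4.0836) = -4.0836
  grad(y) = -46.836, v = y - alpha*grad = -0.9175
  prox(v) = soft_thresh(-0.9175, 0.071) = -0.8465
Iteration 2: beta = 0.3333, y = -0.8465 + 0.3333*(-0.8465 + 4.0836) = 0.2325
  grad(y) = -3.6748, v = y - alpha*grad = 0.4809
  prox(v) = soft_thresh(0.4809, 0.071) = 0.41
Iteration 3: beta = 0.5, y = 0.41 + 0.5*(0.41 + 0.8465) = 1.0382
  grad(y) = 4.3819, v = y - alpha*grad = 0.742
  prox(v) = soft_thresh(0.742, 0.071) = 0.671
Iteration 4: beta = 0.6, y = 0.671 + 0.6*(0.671 - 0.41) = 0.8276
  grad(y) = 2.2762, v = y - alpha*grad = 0.6737
  prox(v) = soft_thresh(0.6737, 0.071) = 0.6028
f(x_4) = 5*0.6028^2 - 6*0.6028 + 1.05*|0.6028| = -1.1671


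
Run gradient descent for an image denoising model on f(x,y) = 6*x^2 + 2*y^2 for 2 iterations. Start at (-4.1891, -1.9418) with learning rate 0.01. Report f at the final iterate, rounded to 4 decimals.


Gradient descent on f(x,y) = 6*x^2 + 2*y^2.
Starting point: (-4.1891, -1.9418), alpha = 0.01
Step 1: grad_x = 2*6*-4.1891 = -50.2692, grad_y = 2*2*-1.9418 = -7.7672
  x_1 = -4.1891 - 0.01*-50.2692 = -3.6864
  y_1 = -1.9418 - 0.01*-7.7672 = -1.8641
Step 2: grad_x = 2*6*-3.6864 = -44.2369, grad_y = 2*2*-1.8641 = -7.4565
  x_2 = -3.6864 - 0.01*-44.2369 = -3.244
  y_2 = -1.8641 - 0.01*-7.4565 = -1.7896
f(-3.244, -1.7896) = 6*(-3.244)^2 + 2*(-1.7896)^2 = 69.5478


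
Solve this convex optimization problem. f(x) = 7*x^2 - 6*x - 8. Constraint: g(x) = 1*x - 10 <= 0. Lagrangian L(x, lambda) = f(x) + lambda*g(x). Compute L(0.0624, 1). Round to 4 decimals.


Step 1: Evaluate f(x).
f(0.0624) = 7*0.0624^2 - 6*0.0624 - 8 = -8.3471
Step 2: Evaluate g(x).
g(0.0624) = 1*0.0624 - 10 = -9.9376
Step 3: Compute Lagrangian.
L = -8.3471 + 1*-9.9376 = -18.2847


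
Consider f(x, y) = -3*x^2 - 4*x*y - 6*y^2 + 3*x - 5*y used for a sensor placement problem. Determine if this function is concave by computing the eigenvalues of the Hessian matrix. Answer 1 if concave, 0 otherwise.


The Hessian of f(x,y) = -3*x^2 - 4*x*y - 6*y^2 + 3*x - 5*y is:
H = [[-6, -4], [-4, -12]]
Trace = -6 - 12 = -18
Determinant = -6*-12 - (-4)^2 = 56
Discriminant = (-18)^2 - 4*56 = 100.0
Eigenvalues: lambda_1 = -14.0, lambda_2 = -4.0
The function is concave.

1


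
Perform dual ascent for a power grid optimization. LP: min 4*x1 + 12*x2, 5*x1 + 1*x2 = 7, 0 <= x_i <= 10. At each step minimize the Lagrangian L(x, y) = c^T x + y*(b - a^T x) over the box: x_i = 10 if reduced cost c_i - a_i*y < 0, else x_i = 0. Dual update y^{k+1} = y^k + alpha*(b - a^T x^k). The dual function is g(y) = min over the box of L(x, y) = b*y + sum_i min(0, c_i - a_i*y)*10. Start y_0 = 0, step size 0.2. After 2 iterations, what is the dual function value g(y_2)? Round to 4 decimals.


Dual ascent for LP: min 4*x1 + 12*x2, 5*x1 + 1*x2 = 7, 0 <= x_i <= 10
Step 1: y^k = 0.0, reduced costs: (4.0, 12.0)
  x^k = (0.0, 0.0), subgradient = b - a^T x = 7.0
  y^{k+1} = 0.0 + 0.2*7.0 = 1.4
Step 2: y^k = 1.4, reduced costs: (-3.0, 10.6)
  x^k = (10.0, 0.0), subgradient = b - a^T x = -43.0
  y^{k+1} = 1.4 + 0.2*-43.0 = -7.2
Dual objective at y_2 = -7.2: reduced costs (40.0, 19.2), box minimizer x = (0.0, 0.0)
g(y_2) = b*y + (c1 - a1*y)*x1 + (c2 - a2*y)*x2 = 7*(-7.2) + 40.0*0.0 + 19.2*0.0 = -50.4 + 0.0 + 0.0 = -50.4


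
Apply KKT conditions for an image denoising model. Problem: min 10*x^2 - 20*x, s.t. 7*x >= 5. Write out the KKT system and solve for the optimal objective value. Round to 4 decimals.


Step 1: Try lambda = 0 (constraint inactive).
Stationarity: 2*10*x - 20 = 0
x* = 20/(2*10) = 1.0
Check constraint: 7*1.0 = 7.0 >= 5 -- satisfied.
Step 2: Compute optimal value.
f(x*) = 10*1.0^2 - 20*1.0 = -10.0


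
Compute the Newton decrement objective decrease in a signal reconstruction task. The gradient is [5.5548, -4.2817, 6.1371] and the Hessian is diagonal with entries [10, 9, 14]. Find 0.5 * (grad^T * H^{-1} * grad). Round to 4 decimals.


Step 1: H is diagonal, so H^(-1) * g = [0.5555, -0.4757, 0.4384].
Step 2: g^T H^(-1) g = sum_i g_i^2 / H_ii
  = (5.5548)^2/10 + (-4.2817)^2/9 + (6.1371)^2/14
  = 3.0856 + 2.037 + 2.6903 = 7.8129
Step 3: Objective decrease = 0.5 * g^T H^(-1) g = 3.9064


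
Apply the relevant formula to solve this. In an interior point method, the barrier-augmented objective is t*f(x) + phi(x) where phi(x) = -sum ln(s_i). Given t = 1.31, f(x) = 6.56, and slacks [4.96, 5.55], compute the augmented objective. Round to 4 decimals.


Step 1: Compute log-barrier.
ln values: [1.6014, 1.7138]
phi = -(1.6014 + 1.7138) = -3.3152
Step 2: Compute augmented objective.
t*f(x) = 1.31*6.56 = 8.5936
Total = 8.5936 - 3.3152 = 5.2784


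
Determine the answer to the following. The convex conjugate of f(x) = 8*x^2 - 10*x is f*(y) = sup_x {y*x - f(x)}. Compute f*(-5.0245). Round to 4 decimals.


f*(y) = sup_x {y*x - a*x^2 - b*x} = sup_x {(y-b)*x - a*x^2}
FOC: (y - b) - 2a*x = 0 => x* = (y - b)/(2a)
x* = (-5.0245 + 10)/(2*8) = 0.311
f*(-5.0245) = (y-b)^2/(4a) = (-5.0245 + 10)^2/(4*8)
= 24.7556/32 = 0.7736


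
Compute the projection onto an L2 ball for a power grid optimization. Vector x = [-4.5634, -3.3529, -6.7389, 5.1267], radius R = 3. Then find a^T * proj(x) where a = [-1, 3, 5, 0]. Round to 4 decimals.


Step 1: Compute ||x|| (intermediates to 6 decimals).
||x|| = sqrt((-4.5634)^2 + (-3.3529)^2 + (-6.7389)^2 + 5.1267^2) = 10.186382
Step 2: Project.
Since ||x|| > R, scale = R/||x|| = 3/10.186382 = 0.294511, proj(x) = scale * x
proj(x) = [-1.343971, -0.987466, -1.98468, 1.50987]
Step 3: Dot product.
a^T * proj(x) = -1*(-1.343971) + 3*(-0.987466) + 5*(-1.98468) + 0*1.50987 = -11.5418


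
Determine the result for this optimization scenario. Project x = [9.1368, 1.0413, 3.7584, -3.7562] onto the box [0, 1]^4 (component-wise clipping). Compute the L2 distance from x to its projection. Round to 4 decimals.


Project each component onto [0, 1].
clip(9.1368) = 1.0, clip(1.0413) = 1.0, clip(3.7584) = 1.0, clip(-3.7562) = 0.0
Projection = [1.0, 1.0, 1.0, 0.0]
Squared diffs: [66.2075, 0.0017, 7.6088, 14.109]
Distance = sqrt(87.927) = 9.3769


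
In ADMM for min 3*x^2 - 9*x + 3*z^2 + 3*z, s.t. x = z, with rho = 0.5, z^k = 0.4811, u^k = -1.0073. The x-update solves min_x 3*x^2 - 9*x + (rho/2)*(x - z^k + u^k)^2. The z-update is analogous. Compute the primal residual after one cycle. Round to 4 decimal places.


ADMM iteration with rho = 0.5, z^k = 0.4811, u^k = -1.0073
Step 1: x-update.
Minimize 3*x^2 - 9*x + (0.5/2)*(x - 0.4811 - 1.0073)^2
FOC: (2*3 + 0.5)*x = 9 + 0.5*(0.4811 + 1.0073)
x^{k+1} = 1.4991
Step 2: z-update.
Minimize 3*z^2 + 3*z + (0.5/2)*(1.4991 - z - 1.0073)^2
FOC: (2*3 + 0.5)*z = -3 + 0.5*(1.4991 - 1.0073)
z^{k+1} = -0.4237
Step 3: u-update.
u^{k+1} = -1.0073 + 1.4991 + 0.4237 = 0.9155
Step 4: Primal residual = |1.4991 + 0.4237| = 1.9228


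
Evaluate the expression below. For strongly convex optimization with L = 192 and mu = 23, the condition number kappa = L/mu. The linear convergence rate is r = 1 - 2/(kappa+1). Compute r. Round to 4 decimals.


Step 1: Compute the condition number.
kappa = L/mu = 192/23 = 8.3478
Step 2: Compute the convergence rate.
r = 1 - 2/(kappa + 1) = 1 - 2*mu/(L + mu) = (L - mu)/(L + mu) = 169/215 = 0.786


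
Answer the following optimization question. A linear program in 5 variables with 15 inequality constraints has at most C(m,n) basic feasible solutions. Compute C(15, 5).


Each vertex corresponds to some choice of n active constraints out of m, so the number of vertices is at most C(m, n) = m! / (n!(m-n)!).
m = 15, n = 5
Numerator: 15 * 14 * 13 * 12 * 11
Denominator: 5! = 120
C(15, 5) = 3003


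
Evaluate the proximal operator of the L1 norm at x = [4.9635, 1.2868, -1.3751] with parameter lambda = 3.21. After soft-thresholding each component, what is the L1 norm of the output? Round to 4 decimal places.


Soft-thresholding with lambda = 3.21:
prox(4.9635) = sign(4.9635)*max(|4.9635| - 3.21, 0) = 1.7535
prox(1.2868) = sign(1.2868)*max(|1.2868| - 3.21, 0) = 0.0
prox(-1.3751) = sign(-1.3751)*max(|-1.3751| - 3.21, 0) = 0.0
prox(x) = [1.7535, 0.0, 0.0]
||prox(x)||_1 = 1.7535 + 0.0 + 0.0 = 1.7535


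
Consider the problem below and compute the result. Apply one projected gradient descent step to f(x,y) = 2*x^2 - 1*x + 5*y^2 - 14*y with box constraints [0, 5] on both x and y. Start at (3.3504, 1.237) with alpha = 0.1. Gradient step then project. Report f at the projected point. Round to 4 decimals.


Step 1: Compute gradient at (3.3504, 1.237).
grad_x = 2*2*3.3504 - 1 = 12.4016
grad_y = 2*5*1.237 - 14 = -1.63
Step 2: Gradient step.
x_raw = 3.3504 - 0.1*12.4016 = 2.1102
y_raw = 1.237 - 0.1*-1.63 = 1.4
Step 3: Project onto [0, 5].
x_proj = clip(2.1102) = 2.1102
y_proj = clip(1.4) = 1.4
Step 4: Evaluate f.
f(2.1102, 1.4) = -3.004


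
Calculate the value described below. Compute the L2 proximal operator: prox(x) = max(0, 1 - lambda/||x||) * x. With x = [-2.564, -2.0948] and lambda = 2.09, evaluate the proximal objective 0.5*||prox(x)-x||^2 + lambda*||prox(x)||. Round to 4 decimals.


Step 1: Compute ||x||.
||x|| = 3.3109
Step 2: Compute scaling factor.
scale = max(0, 1 - 2.09/3.3109) = 0.3688
Step 3: prox(x) = [-0.9455, -0.7725]
||prox(x)|| = 1.2209
Step 4: Proximal objective.
0.5*||prox-x||^2 = 2.1841
lambda*||prox|| = 2.5517
Total = 4.7358


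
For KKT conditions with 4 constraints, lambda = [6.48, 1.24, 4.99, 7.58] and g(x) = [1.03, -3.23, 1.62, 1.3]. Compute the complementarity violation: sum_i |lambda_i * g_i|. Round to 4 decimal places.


KKT complementary slackness check:
lambda_1 * g_1 = 6.48 * 1.03 = 6.6744
lambda_2 * g_2 = 1.24 * -3.23 = -4.0052
lambda_3 * g_3 = 4.99 * 1.62 = 8.0838
lambda_4 * g_4 = 7.58 * 1.3 = 9.854
Total violation = 6.6744 + 4.0052 + 8.0838 + 9.854 = 28.6174


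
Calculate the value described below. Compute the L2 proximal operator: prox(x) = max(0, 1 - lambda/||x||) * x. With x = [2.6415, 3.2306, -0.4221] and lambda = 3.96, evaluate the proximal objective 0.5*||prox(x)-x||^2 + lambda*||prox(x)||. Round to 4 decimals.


Step 1: Compute ||x||.
||x|| = 4.1943
Step 2: Compute scaling factor.
scale = max(0, 1 - 3.96/4.1943) = 0.0559
Step 3: prox(x) = [0.1476, 0.1805, -0.0236]
||prox(x)|| = 0.2343
Step 4: Proximal objective.
0.5*||prox-x||^2 = 7.8408
lambda*||prox|| = 0.9278
Total = 8.7688


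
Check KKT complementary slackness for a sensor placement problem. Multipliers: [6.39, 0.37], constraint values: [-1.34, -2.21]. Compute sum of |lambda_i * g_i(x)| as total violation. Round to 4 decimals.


KKT complementary slackness check:
lambda_1 * g_1 = 6.39 * -1.34 = -8.5626
lambda_2 * g_2 = 0.37 * -2.21 = -0.8177
Total violation = 8.5626 + 0.8177 = 9.3803


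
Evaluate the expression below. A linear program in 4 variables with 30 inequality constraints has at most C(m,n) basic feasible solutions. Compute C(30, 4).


Each vertex corresponds to some choice of n active constraints out of m, so the number of vertices is at most C(m, n) = m! / (n!(m-n)!).
m = 30, n = 4
Numerator: 30 * 29 * 28 * 27
Denominator: 4! = 24
C(30, 4) = 27405


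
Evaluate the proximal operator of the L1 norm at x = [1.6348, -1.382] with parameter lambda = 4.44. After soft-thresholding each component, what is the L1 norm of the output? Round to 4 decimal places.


Soft-thresholding with lambda = 4.44:
prox(1.6348) = sign(1.6348)*max(|1.6348| - 4.44, 0) = 0.0
prox(-1.382) = sign(-1.382)*max(|-1.382| - 4.44, 0) = 0.0
prox(x) = [0.0, 0.0]
||prox(x)||_1 = 0.0 + 0.0 = 0.0


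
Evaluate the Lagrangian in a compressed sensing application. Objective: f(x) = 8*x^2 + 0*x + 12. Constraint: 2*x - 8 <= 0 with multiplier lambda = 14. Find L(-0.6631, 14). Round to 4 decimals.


Step 1: Evaluate f(x).
f(-0.6631) = 8*(-0.6631)^2 + 0*(-0.6631) + 12 = 15.5176
Step 2: Evaluate g(x).
g(-0.6631) = 2*-0.6631 - 8 = -9.3262
Step 3: Compute Lagrangian.
L = 15.5176 + 14*-9.3262 = -115.0492


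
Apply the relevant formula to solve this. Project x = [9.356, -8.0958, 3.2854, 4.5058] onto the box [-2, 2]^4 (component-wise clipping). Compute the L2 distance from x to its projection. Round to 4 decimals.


Project each component onto [-2, 2].
clip(9.356) = 2.0, clip(-8.0958) = -2.0, clip(3.2854) = 2.0, clip(4.5058) = 2.0
Projection = [2.0, -2.0, 2.0, 2.0]
Squared diffs: [54.1107, 37.1588, 1.6523, 6.279]
Distance = sqrt(99.2008) = 9.96


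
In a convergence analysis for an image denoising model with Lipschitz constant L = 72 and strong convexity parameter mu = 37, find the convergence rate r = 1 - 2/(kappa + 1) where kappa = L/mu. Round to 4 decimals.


Step 1: Compute the condition number.
kappa = L/mu = 72/37 = 1.9459
Step 2: Compute the convergence rate.
r = 1 - 2/(kappa + 1) = 1 - 2*mu/(L + mu) = (L - mu)/(L + mu) = 35/109 = 0.3211


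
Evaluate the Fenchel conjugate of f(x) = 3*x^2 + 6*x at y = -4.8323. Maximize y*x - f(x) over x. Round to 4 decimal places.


f*(y) = sup_x {y*x - a*x^2 - b*x} = sup_x {(y-b)*x - a*x^2}
FOC: (y - b) - 2a*x = 0 => x* = (y - b)/(2a)
x* = (-4.8323 - 6)/(2*3) = -1.8054
f*(-4.8323) = (y-b)^2/(4a) = (-4.8323 - 6)^2/(4*3)
= 117.3387/12 = 9.7782


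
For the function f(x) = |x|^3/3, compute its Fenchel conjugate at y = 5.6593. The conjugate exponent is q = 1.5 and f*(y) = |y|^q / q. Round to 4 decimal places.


The conjugate exponent q satisfies 1/p + 1/q = 1.
p = 3, so q = 3/(3 - 1) = 1.5
|y|^q = 5.6593^1.5 = 13.4631
f*(5.6593) = 13.4631 / 1.5 = 8.9754


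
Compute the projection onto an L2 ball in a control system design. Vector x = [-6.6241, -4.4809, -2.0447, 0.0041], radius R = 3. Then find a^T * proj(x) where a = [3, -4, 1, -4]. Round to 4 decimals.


Step 1: Compute ||x|| (intermediates to 6 decimals).
||x|| = sqrt((-6.6241)^2 + (-4.4809)^2 + (-2.0447)^2 + 0.0041^2) = 8.254573
Step 2: Project.
Since ||x|| > R, scale = R/||x|| = 3/8.254573 = 0.363435, proj(x) = scale * x
proj(x) = [-2.40743, -1.628516, -0.743116, 0.00149]
Step 3: Dot product.
a^T * proj(x) = 3*(-2.40743) - 4*(-1.628516) + 1*(-0.743116) - 4*0.00149 = -1.4573


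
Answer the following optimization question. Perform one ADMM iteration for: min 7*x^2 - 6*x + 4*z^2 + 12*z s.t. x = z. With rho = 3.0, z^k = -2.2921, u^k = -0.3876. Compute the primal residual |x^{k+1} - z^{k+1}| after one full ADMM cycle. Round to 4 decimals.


ADMM iteration with rho = 3.0, z^k = -2.2921, u^k = -0.3876
Step 1: x-update.
Minimize 7*x^2 - 6*x + (3.0/2)*(x + 2.2921 - 0.3876)^2
FOC: (2*7 + 3.0)*x = 6 + 3.0*(-2.2921 + 0.3876)
x^{k+1} = 0.0169
Step 2: z-update.
Minimize 4*z^2 + 12*z + (3.0/2)*(0.0169 - z - 0.3876)^2
FOC: (2*4 + 3.0)*z = -12 + 3.0*(0.0169 - 0.3876)
z^{k+1} = -1.192
Step 3: u-update.
u^{k+1} = -0.3876 + 0.0169 + 1.192 = 0.8213
Step 4: Primal residual = |0.0169 + 1.192| = 1.2089


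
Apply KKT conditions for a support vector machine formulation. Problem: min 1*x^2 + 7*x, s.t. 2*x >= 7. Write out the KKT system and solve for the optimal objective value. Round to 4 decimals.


Step 1: Try lambda = 0 (constraint inactive).
x_unc = -7/(2*1) = -3.5
Check: 2*-3.5 = -7.0 < 7 -- violated!
Step 2: Constraint must be active: 2*x = 7
x* = 7/2 = 3.5
lambda = (2*1*3.5 + 7)/2 = 7.0
Step 3: Compute optimal value.
f(x*) = 1*3.5^2 + 7*3.5 = 36.75


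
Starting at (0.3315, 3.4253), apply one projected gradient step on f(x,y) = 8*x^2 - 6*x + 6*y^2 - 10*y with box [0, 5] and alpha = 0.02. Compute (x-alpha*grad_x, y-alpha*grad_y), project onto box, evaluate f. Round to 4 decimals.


Step 1: Compute gradient at (0.3315, 3.4253).
grad_x = 2*8*0.3315 - 6 = -0.696
grad_y = 2*6*3.4253 - 10 = 31.1036
Step 2: Gradient step.
x_raw = 0.3315 - 0.02*-0.696 = 0.3454
y_raw = 3.4253 - 0.02*31.1036 = 2.8032
Step 3: Project onto [0, 5].
x_proj = clip(0.3454) = 0.3454
y_proj = clip(2.8032) = 2.8032
Step 4: Evaluate f.
f(0.3454, 2.8032) = 17.9982


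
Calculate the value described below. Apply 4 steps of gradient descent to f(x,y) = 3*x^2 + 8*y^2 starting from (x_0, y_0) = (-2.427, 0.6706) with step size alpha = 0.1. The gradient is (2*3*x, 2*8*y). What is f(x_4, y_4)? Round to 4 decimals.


Gradient descent on f(x,y) = 3*x^2 + 8*y^2.
Starting point: (-2.427, 0.6706), alpha = 0.1
Step 1: grad_x = 2*3*-2.427 = -14.562, grad_y = 2*8*0.6706 = 10.7296
  x_1 = -2.427 - 0.1*-14.562 = -0.9708
  y_1 = 0.6706 - 0.1*10.7296 = -0.4024
Step 2: grad_x = 2*3*-0.9708 = -5.8248, grad_y = 2*8*-0.4024 = -6.4378
  x_2 = -0.9708 - 0.1*-5.8248 = -0.3883
  y_2 = -0.4024 - 0.1*-6.4378 = 0.2414
Step 3: grad_x = 2*3*-0.3883 = -2.3299, grad_y = 2*8*0.2414 = 3.8627
  x_3 = -0.3883 - 0.1*-2.3299 = -0.1553
  y_3 = 0.2414 - 0.1*3.8627 = -0.1448
Step 4: grad_x = 2*3*-0.1553 = -0.932, grad_y = 2*8*-0.1448 = -2.3176
  x_4 = -0.1553 - 0.1*-0.932 = -0.0621
  y_4 = -0.1448 - 0.1*-2.3176 = 0.0869
f(-0.0621, 0.0869) = 3*(-0.0621)^2 + 8*0.0869^2 = 0.072


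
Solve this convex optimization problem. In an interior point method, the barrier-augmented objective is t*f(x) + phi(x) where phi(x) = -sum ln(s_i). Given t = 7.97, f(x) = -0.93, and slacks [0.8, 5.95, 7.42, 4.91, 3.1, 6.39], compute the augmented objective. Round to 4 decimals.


Step 1: Compute log-barrier.
ln values: [-0.2231, 1.7834, 2.0042, 1.5913, 1.1314, 1.8547]
phi = -(-0.2231 + 1.7834 + 2.0042 + 1.5913 + 1.1314 + 1.8547) = -8.1418
Step 2: Compute augmented objective.
t*f(x) = 7.97*-0.93 = -7.4121
Total = -7.4121 - 8.1418 = -15.5539


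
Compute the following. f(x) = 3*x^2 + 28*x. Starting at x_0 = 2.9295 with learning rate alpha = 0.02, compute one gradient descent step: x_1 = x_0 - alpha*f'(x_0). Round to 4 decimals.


We compute the gradient at x_0 and apply the update.
f'(x) = 6*x + 28
f'(2.9295) = 6*2.9295 + 28 = 45.577
x_1 = 2.9295 - 0.02*45.577 = 2.018


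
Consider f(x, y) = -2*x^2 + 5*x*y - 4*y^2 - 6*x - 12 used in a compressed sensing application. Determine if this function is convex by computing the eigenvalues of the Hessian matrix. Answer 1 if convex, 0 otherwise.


The Hessian of f(x,y) = -2*x^2 + 5*x*y - 4*y^2 - 6*x - 12 is:
H = [[-4, 5], [5, -8]]
Trace = -4 - 8 = -12
Determinant = -4*-8 - (5)^2 = 7
Discriminant = (-12)^2 - 4*7 = 116.0
Eigenvalues: lambda_1 = -11.3852, lambda_2 = -0.6148
The function is not convex.

0


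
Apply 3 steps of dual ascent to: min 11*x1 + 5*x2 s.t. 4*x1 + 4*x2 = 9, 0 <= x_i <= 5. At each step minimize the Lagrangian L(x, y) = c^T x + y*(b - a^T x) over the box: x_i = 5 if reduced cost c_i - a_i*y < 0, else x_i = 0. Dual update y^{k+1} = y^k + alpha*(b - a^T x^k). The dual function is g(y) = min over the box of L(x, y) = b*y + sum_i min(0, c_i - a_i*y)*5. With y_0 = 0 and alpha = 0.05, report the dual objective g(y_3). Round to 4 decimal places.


Dual ascent for LP: min 11*x1 + 5*x2, 4*x1 + 4*x2 = 9, 0 <= x_i <= 5
Step 1: y^k = 0.0, reduced costs: (11.0, 5.0)
  x^k = (0.0, 0.0), subgradient = b - a^T x = 9.0
  y^{k+1} = 0.0 + 0.05*9.0 = 0.45
Step 2: y^k = 0.45, reduced costs: (9.2, 3.2)
  x^k = (0.0, 0.0), subgradient = b - a^T x = 9.0
  y^{k+1} = 0.45 + 0.05*9.0 = 0.9
Step 3: y^k = 0.9, reduced costs: (7.4, 1.4)
  x^k = (0.0, 0.0), subgradient = b - a^T x = 9.0
  y^{k+1} = 0.9 + 0.05*9.0 = 1.35
Dual objective at y_3 = 1.35: reduced costs (5.6, -0.4), box minimizer x = (0.0, 5.0)
g(y_3) = b*y + (c1 - a1*y)*x1 + (c2 - a2*y)*x2 = 9*1.35 + 5.6*0.0 + (-0.4)*5.0 = 12.15 + 0.0 - 2.0 = 10.15


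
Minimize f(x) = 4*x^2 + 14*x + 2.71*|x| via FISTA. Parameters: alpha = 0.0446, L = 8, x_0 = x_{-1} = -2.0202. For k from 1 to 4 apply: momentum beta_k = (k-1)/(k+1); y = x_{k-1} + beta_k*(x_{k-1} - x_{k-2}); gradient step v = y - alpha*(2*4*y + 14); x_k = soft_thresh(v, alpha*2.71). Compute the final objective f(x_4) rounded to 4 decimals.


FISTA on f(x) = 4*x^2 + 14*x + 2.71*|x|
L = 8, alpha = 0.0446
Iteration 1: beta = 0.0, y = -2.0202 + 0.0*(-2.0202 + 2.0202) = -2.0202
  grad(y) = -2.1616, v = y - alpha*grad = -1.9238
  prox(v) = soft_thresh(-1.9238, 0.1209) = -1.8029
Iteration 2: beta = 0.3333, y = -1.8029 + 0.3333*(-1.8029 + 2.0202) = -1.7305
  grad(y) = 0.156, v = y - alpha*grad = -1.7375
  prox(v) = soft_thresh(-1.7375, 0.1209) = -1.6166
Iteration 3: beta = 0.5, y = -1.6166 + 0.5*(-1.6166 + 1.8029) = -1.5234
  grad(y) = 1.8126, v = y - alpha*grad = -1.6043
  prox(v) = soft_thresh(-1.6043, 0.1209) = -1.4834
Iteration 4: beta = 0.6, y = -1.4834 + 0.6*(-1.4834 + 1.6166) = -1.4035
  grad(y) = 2.7721, v = y - alpha*grad = -1.5271
  prox(v) = soft_thresh(-1.5271, 0.1209) = -1.4063
f(x_4) = 4*(-1.4063)^2 + 14*(-1.4063) + 2.71*|-1.4063| = -7.9664


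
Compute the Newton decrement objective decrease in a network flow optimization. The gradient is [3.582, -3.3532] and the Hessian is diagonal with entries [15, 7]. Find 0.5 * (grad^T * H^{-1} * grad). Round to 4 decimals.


Step 1: H is diagonal, so H^(-1) * g = [0.2388, -0.479].
Step 2: g^T H^(-1) g = sum_i g_i^2 / H_ii
  = (3.582)^2/15 + (-3.3532)^2/7
  = 0.8554 + 1.6063 = 2.4617
Step 3: Objective decrease = 0.5 * g^T H^(-1) g = 1.2308


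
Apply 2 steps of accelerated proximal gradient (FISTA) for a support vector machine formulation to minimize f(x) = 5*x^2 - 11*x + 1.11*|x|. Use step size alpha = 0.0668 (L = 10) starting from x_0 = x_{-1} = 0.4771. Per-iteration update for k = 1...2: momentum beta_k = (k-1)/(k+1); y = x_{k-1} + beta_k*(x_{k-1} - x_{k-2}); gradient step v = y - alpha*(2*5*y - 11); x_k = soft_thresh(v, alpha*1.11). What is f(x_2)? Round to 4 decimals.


FISTA on f(x) = 5*x^2 - 11*x + 1.11*|x|
L = 10, alpha = 0.0668
Iteration 1: beta = 0.0, y = 0.4771 + 0.0*(0.4771 - 0.4771) = 0.4771
  grad(y) = -6.229, v = y - alpha*grad = 0.8932
  prox(v) = soft_thresh(0.8932, 0.0741) = 0.819
Iteration 2: beta = 0.3333, y = 0.819 + 0.3333*(0.819 - 0.4771) = 0.933
  grad(y) = -1.6697, v = y - alpha*grad = 1.0446
  prox(v) = soft_thresh(1.0446, 0.0741) = 0.9704
f(x_2) = 5*0.9704^2 - 11*0.9704 + 1.11*|0.9704| = -4.8889


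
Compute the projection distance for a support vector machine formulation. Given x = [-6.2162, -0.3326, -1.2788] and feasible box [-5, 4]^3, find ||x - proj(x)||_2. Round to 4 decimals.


Project each component onto [-5, 4].
clip(-6.2162) = -5.0, clip(-0.3326) = -0.3326, clip(-1.2788) = -1.2788
Projection = [-5.0, -0.3326, -1.2788]
Squared diffs: [1.4791, 0.0, 0.0]
Distance = sqrt(1.4791) = 1.2162


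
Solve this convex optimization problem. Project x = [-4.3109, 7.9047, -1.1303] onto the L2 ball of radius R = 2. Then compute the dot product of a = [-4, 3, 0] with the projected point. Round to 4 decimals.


Step 1: Compute ||x|| (intermediates to 6 decimals).
||x|| = sqrt((-4.3109)^2 + 7.9047^2 + (-1.1303)^2) = 9.074454
Step 2: Project.
Since ||x|| > R, scale = R/||x|| = 2/9.074454 = 0.220399, proj(x) = scale * x
proj(x) = [-0.950118, 1.742188, -0.249117]
Step 3: Dot product.
a^T * proj(x) = -4*(-0.950118) + 3*1.742188 + 0*(-0.249117) = 9.027


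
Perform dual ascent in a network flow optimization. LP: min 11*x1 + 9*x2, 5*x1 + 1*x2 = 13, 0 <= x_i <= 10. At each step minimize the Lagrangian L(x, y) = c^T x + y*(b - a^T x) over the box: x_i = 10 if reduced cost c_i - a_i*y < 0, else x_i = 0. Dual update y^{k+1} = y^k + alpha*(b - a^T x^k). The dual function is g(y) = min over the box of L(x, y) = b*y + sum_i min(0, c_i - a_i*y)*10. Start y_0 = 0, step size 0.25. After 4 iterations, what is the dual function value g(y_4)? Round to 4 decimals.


Dual ascent for LP: min 11*x1 + 9*x2, 5*x1 + 1*x2 = 13, 0 <= x_i <= 10
Step 1: y^k = 0.0, reduced costs: (11.0, 9.0)
  x^k = (0.0, 0.0), subgradient = b - a^T x = 13.0
  y^{k+1} = 0.0 + 0.25*13.0 = 3.25
Step 2: y^k = 3.25, reduced costs: (-5.25, 5.75)
  x^k = (10.0, 0.0), subgradient = b - a^T x = -37.0
  y^{k+1} = 3.25 + 0.25*-37.0 = -6.0
Step 3: y^k = -6.0, reduced costs: (41.0, 15.0)
  x^k = (0.0, 0.0), subgradient = b - a^T x = 13.0
  y^{k+1} = -6.0 + 0.25*13.0 = -2.75
Step 4: y^k = -2.75, reduced costs: (24.75, 11.75)
  x^k = (0.0, 0.0), subgradient = b - a^T x = 13.0
  y^{k+1} = -2.75 + 0.25*13.0 = 0.5
Dual objective at y_4 = 0.5: reduced costs (8.5, 8.5), box minimizer x = (0.0, 0.0)
g(y_4) = b*y + (c1 - a1*y)*x1 + (c2 - a2*y)*x2 = 13*0.5 + 8.5*0.0 + 8.5*0.0 = 6.5 + 0.0 + 0.0 = 6.5


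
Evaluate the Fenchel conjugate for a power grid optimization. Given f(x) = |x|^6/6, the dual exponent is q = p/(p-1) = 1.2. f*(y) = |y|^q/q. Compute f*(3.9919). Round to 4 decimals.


The conjugate exponent q satisfies 1/p + 1/q = 1.
p = 6, so q = 6/(6 - 1) = 1.2
|y|^q = 3.9919^1.2 = 5.2652
f*(3.9919) = 5.2652 / 1.2 = 4.3877


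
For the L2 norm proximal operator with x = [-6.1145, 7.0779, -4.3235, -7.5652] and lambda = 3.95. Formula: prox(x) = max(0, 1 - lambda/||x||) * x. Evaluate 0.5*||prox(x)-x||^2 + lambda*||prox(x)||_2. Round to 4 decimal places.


Step 1: Compute ||x||.
||x|| = 12.7831
Step 2: Compute scaling factor.
scale = max(0, 1 - 3.95/12.7831) = 0.691
Step 3: prox(x) = [-4.2251, 4.8908, -2.9875, -5.2275]
||prox(x)|| = 8.8331
Step 4: Proximal objective.
0.5*||prox-x||^2 = 7.8013
lambda*||prox|| = 34.8907
Total = 42.6922


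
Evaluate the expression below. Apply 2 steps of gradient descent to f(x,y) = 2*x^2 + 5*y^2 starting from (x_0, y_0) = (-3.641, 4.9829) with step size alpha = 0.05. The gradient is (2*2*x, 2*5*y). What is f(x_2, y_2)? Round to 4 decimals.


Gradient descent on f(x,y) = 2*x^2 + 5*y^2.
Starting point: (-3.641, 4.9829), alpha = 0.05
Step 1: grad_x = 2*2*-3.641 = -14.564, grad_y = 2*5*4.9829 = 49.829
  x_1 = -3.641 - 0.05*-14.564 = -2.9128
  y_1 = 4.9829 - 0.05*49.829 = 2.4915
Step 2: grad_x = 2*2*-2.9128 = -11.6512, grad_y = 2*5*2.4915 = 24.9145
  x_2 = -2.9128 - 0.05*-11.6512 = -2.3302
  y_2 = 2.4915 - 0.05*24.9145 = 1.2457
f(-2.3302, 1.2457) = 2*(-2.3302)^2 + 5*1.2457^2 = 18.6192


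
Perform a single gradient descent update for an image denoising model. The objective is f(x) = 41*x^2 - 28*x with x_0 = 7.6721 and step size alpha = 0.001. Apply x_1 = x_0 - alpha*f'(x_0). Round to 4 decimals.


We compute the gradient at x_0 and apply the update.
f'(x) = 82*x - 28
f'(7.6721) = 82*7.6721 - 28 = 601.1122
x_1 = 7.6721 - 0.001*601.1122 = 7.071


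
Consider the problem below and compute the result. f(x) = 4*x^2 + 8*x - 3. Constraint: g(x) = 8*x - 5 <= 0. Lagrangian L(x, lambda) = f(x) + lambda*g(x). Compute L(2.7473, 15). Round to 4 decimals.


Step 1: Evaluate f(x).
f(2.7473) = 4*2.7473^2 + 8*2.7473 - 3 = 49.169
Step 2: Evaluate g(x).
g(2.7473) = 8*2.7473 - 5 = 16.9784
Step 3: Compute Lagrangian.
L = 49.169 + 15*16.9784 = 303.845


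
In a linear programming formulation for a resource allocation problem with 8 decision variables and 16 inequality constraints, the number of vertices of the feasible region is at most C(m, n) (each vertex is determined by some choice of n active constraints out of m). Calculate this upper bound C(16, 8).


Each vertex corresponds to some choice of n active constraints out of m, so the number of vertices is at most C(m, n) = m! / (n!(m-n)!).
m = 16, n = 8
Numerator: 16 * 15 * 14 * 13 * 12 * 11 * 10 * 9
Denominator: 8! = 40320
C(16, 8) = 12870


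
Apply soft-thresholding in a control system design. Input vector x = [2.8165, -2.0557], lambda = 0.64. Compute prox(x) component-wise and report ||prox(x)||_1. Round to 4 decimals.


Soft-thresholding with lambda = 0.64:
prox(2.8165) = sign(2.8165)*max(|2.8165| - 0.64, 0) = 2.1765
prox(-2.0557) = sign(-2.0557)*max(|-2.0557| - 0.64, 0) = -1.4157
prox(x) = [2.1765, -1.4157]
||prox(x)||_1 = 2.1765 + 1.4157 = 3.5922


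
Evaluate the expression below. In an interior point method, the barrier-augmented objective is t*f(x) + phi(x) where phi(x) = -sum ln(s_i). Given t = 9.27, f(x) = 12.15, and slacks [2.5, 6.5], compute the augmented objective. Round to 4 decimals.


Step 1: Compute log-barrier.
ln values: [0.9163, 1.8718]
phi = -(0.9163 + 1.8718) = -2.7881
Step 2: Compute augmented objective.
t*f(x) = 9.27*12.15 = 112.6305
Total = 112.6305 - 2.7881 = 109.8424


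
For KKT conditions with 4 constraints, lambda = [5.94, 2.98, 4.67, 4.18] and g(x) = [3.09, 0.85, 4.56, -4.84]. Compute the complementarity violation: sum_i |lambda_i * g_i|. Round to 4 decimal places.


KKT complementary slackness check:
lambda_1 * g_1 = 5.94 * 3.09 = 18.3546
lambda_2 * g_2 = 2.98 * 0.85 = 2.533
lambda_3 * g_3 = 4.67 * 4.56 = 21.2952
lambda_4 * g_4 = 4.18 * -4.84 = -20.2312
Total violation = 18.3546 + 2.533 + 21.2952 + 20.2312 = 62.414


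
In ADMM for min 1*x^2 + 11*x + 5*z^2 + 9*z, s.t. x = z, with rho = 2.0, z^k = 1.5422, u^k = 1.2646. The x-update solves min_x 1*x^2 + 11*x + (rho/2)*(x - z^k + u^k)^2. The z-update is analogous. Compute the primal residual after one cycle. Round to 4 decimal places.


ADMM iteration with rho = 2.0, z^k = 1.5422, u^k = 1.2646
Step 1: x-update.
Minimize 1*x^2 + 11*x + (2.0/2)*(x - 1.5422 + 1.2646)^2
FOC: (2*1 + 2.0)*x = -11 + 2.0*(1.5422 - 1.2646)
x^{k+1} = -2.6112
Step 2: z-update.
Minimize 5*z^2 + 9*z + (2.0/2)*(-2.6112 - z + 1.2646)^2
FOC: (2*5 + 2.0)*z = -9 + 2.0*(-2.6112 + 1.2646)
z^{k+1} = -0.9744
Step 3: u-update.
u^{k+1} = 1.2646 - 2.6112 + 0.9744 = -0.3722
Step 4: Primal residual = |-2.6112 + 0.9744| = 1.6368


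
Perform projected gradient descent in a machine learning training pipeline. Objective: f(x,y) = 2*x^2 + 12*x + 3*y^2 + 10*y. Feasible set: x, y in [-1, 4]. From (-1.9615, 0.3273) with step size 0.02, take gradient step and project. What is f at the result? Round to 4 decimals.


Step 1: Compute gradient at (-1.9615, 0.3273).
grad_x = 2*2*-1.9615 + 12 = 4.154
grad_y = 2*3*0.3273 + 10 = 11.9638
Step 2: Gradient step.
x_raw = -1.9615 - 0.02*4.154 = -2.0446
y_raw = 0.3273 - 0.02*11.9638 = 0.088
Step 3: Project onto [-1, 4].
x_proj = clip(-2.0446) = -1.0
y_proj = clip(0.088) = 0.088
Step 4: Evaluate f.
f(-1.0, 0.088) = -9.0965


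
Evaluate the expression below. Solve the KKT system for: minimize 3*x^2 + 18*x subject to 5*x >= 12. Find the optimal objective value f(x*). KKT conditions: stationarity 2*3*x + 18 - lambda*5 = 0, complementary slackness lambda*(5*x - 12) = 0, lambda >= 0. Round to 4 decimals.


Step 1: Try lambda = 0 (constraint inactive).
x_unc = -18/(2*3) = -3.0
Check: 5*-3.0 = -15.0 < 12 -- violated!
Step 2: Constraint must be active: 5*x = 12
x* = 12/5 = 2.4
lambda = (2*3*2.4 + 18)/5 = 6.48
Step 3: Compute optimal value.
f(x*) = 3*2.4^2 + 18*2.4 = 60.48


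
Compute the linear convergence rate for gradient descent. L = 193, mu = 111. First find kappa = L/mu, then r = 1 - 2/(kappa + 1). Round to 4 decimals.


Step 1: Compute the condition number.
kappa = L/mu = 193/111 = 1.7387
Step 2: Compute the convergence rate.
r = 1 - 2/(kappa + 1) = 1 - 2*mu/(L + mu) = (L - mu)/(L + mu) = 82/304 = 0.2697


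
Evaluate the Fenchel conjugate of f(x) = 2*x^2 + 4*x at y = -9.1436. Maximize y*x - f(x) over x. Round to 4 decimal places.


f*(y) = sup_x {y*x - a*x^2 - b*x} = sup_x {(y-b)*x - a*x^2}
FOC: (y - b) - 2a*x = 0 => x* = (y - b)/(2a)
x* = (-9.1436 - 4)/(2*2) = -3.2859
f*(-9.1436) = (y-b)^2/(4a) = (-9.1436 - 4)^2/(4*2)
= 172.7542/8 = 21.5943


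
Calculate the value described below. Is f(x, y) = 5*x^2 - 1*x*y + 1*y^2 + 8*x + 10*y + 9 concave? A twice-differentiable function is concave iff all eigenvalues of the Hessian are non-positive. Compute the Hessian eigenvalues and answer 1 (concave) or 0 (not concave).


The Hessian of f(x,y) = 5*x^2 - 1*x*y + 1*y^2 + 8*x + 10*y + 9 is:
H = [[10, -1], [-1, 2]]
Trace = 10 + 2 = 12
Determinant = 10*2 - (-1)^2 = 19
Discriminant = (12)^2 - 4*19 = 68.0
Eigenvalues: lambda_1 = 1.8769, lambda_2 = 10.1231
The function is not concave.

0


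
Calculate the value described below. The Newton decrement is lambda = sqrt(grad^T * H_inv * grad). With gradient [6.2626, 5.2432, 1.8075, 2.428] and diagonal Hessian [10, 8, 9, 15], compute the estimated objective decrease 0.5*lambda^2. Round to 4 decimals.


Step 1: H is diagonal, so H^(-1) * g = [0.6263, 0.6554, 0.2008, 0.1619].
Step 2: g^T H^(-1) g = sum_i g_i^2 / H_ii
  = (6.2626)^2/10 + (5.2432)^2/8 + (1.8075)^2/9 + (2.428)^2/15
  = 3.922 + 3.4364 + 0.363 + 0.393 = 8.1144
Step 3: Objective decrease = 0.5 * g^T H^(-1) g = 4.0572


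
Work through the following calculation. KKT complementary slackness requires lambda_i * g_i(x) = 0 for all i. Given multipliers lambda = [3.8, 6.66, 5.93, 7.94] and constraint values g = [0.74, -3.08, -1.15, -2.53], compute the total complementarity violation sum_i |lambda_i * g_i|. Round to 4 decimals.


KKT complementary slackness check:
lambda_1 * g_1 = 3.8 * 0.74 = 2.812
lambda_2 * g_2 = 6.66 * -3.08 = -20.5128
lambda_3 * g_3 = 5.93 * -1.15 = -6.8195
lambda_4 * g_4 = 7.94 * -2.53 = -20.0882
Total violation = 2.812 + 20.5128 + 6.8195 + 20.0882 = 50.2325


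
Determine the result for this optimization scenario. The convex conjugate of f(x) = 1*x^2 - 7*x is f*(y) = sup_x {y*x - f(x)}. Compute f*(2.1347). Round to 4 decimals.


f*(y) = sup_x {y*x - a*x^2 - b*x} = sup_x {(y-b)*x - a*x^2}
FOC: (y - b) - 2a*x = 0 => x* = (y - b)/(2a)
x* = (2.1347 + 7)/(2*1) = 4.5674
f*(2.1347) = (y-b)^2/(4a) = (2.1347 + 7)^2/(4*1)
= 83.4427/4 = 20.8607


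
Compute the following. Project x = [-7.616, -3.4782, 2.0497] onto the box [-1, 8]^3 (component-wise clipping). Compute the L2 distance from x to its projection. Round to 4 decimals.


Project each component onto [-1, 8].
clip(-7.616) = -1.0, clip(-3.4782) = -1.0, clip(2.0497) = 2.0497
Projection = [-1.0, -1.0, 2.0497]
Squared diffs: [43.7715, 6.1415, 0.0]
Distance = sqrt(49.913) = 7.0649


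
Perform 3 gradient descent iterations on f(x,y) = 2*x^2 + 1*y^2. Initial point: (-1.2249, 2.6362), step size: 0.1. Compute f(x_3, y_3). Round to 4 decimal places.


Gradient descent on f(x,y) = 2*x^2 + 1*y^2.
Starting point: (-1.2249, 2.6362), alpha = 0.1
Step 1: grad_x = 2*2*-1.2249 = -4.8996, grad_y = 2*1*2.6362 = 5.2724
  x_1 = -1.2249 - 0.1*-4.8996 = -0.7349
  y_1 = 2.6362 - 0.1*5.2724 = 2.109
Step 2: grad_x = 2*2*-0.7349 = -2.9398, grad_y = 2*1*2.109 = 4.2179
  x_2 = -0.7349 - 0.1*-2.9398 = -0.441
  y_2 = 2.109 - 0.1*4.2179 = 1.6872
Step 3: grad_x = 2*2*-0.441 = -1.7639, grad_y = 2*1*1.6872 = 3.3743
  x_3 = -0.441 - 0.1*-1.7639 = -0.2646
  y_3 = 1.6872 - 0.1*3.3743 = 1.3497
f(-0.2646, 1.3497) = 2*(-0.2646)^2 + 1*1.3497^2 = 1.9618


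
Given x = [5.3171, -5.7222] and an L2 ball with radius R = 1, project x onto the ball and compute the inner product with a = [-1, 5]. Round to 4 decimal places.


Step 1: Compute ||x|| (intermediates to 6 decimals).
||x|| = sqrt(5.3171^2 + (-5.7222)^2) = 7.811218
Step 2: Project.
Since ||x|| > R, scale = R/||x|| = 1/7.811218 = 0.128021, proj(x) = scale * x
proj(x) = [0.6807, -0.732562]
Step 3: Dot product.
a^T * proj(x) = -1*0.6807 + 5*(-0.732562) = -4.3435


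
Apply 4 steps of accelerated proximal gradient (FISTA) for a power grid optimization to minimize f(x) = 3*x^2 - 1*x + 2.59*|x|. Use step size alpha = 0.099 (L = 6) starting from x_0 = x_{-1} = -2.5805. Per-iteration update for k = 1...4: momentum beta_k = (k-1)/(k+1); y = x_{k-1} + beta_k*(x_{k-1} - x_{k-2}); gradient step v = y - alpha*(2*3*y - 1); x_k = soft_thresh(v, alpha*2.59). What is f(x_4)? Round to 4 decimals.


FISTA on f(x) = 3*x^2 - 1*x + 2.59*|x|
L = 6, alpha = 0.099
Iteration 1: beta = 0.0, y = -2.5805 + 0.0*(-2.5805 + 2.5805) = -2.5805
  grad(y) = -16.483, v = y - alpha*grad = -0.9487
  prox(v) = soft_thresh(-0.9487, 0.2564) = -0.6923
Iteration 2: beta = 0.3333, y = -0.6923 + 0.3333*(-0.6923 + 2.5805) = -0.0629
  grad(y) = -1.3772, v = y - alpha*grad = 0.0735
  prox(v) = soft_thresh(0.0735, 0.2564) = 0.0
Iteration 3: beta = 0.5, y = 0.0 + 0.5*(0.0 + 0.6923) = 0.3461
  grad(y) = 1.0768, v = y - alpha*grad = 0.2395
  prox(v) = soft_thresh(0.2395, 0.2564) = 0.0
Iteration 4: beta = 0.6, y = 0.0 + 0.6*(0.0 - 0.0) = 0.0
  grad(y) = -1.0, v = y - alpha*grad = 0.099
  prox(v) = soft_thresh(0.099, 0.2564) = 0.0
f(x_4) = 3*0.0^2 - 1*0.0 + 2.59*|0.0| = 0.0


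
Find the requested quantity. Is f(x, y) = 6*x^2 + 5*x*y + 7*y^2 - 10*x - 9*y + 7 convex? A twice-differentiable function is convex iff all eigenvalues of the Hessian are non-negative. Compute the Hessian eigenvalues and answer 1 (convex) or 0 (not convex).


The Hessian of f(x,y) = 6*x^2 + 5*x*y + 7*y^2 - 10*x - 9*y + 7 is:
H = [[12, 5], [5, 14]]
Trace = 12 + 14 = 26
Determinant = 12*14 - (5)^2 = 143
Discriminant = (26)^2 - 4*143 = 104.0
Eigenvalues: lambda_1 = 7.901, lambda_2 = 18.099
The function is convex.

1


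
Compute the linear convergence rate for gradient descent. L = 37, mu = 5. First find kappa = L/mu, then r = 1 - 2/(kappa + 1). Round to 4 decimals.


Step 1: Compute the condition number.
kappa = L/mu = 37/5 = 7.4
Step 2: Compute the convergence rate.
r = 1 - 2/(kappa + 1) = 1 - 2*mu/(L + mu) = (L - mu)/(L + mu) = 32/42 = 0.7619


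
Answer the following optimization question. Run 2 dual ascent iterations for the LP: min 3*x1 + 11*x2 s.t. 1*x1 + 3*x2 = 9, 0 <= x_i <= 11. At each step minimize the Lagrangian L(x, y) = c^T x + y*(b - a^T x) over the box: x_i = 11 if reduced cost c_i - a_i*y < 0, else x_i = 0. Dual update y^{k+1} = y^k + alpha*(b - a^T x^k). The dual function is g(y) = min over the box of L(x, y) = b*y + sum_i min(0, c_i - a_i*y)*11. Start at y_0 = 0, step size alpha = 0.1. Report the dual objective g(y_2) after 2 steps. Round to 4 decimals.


Dual ascent for LP: min 3*x1 + 11*x2, 1*x1 + 3*x2 = 9, 0 <= x_i <= 11
Step 1: y^k = 0.0, reduced costs: (3.0, 11.0)
  x^k = (0.0, 0.0), subgradient = b - a^T x = 9.0
  y^{k+1} = 0.0 + 0.1*9.0 = 0.9
Step 2: y^k = 0.9, reduced costs: (2.1, 8.3)
  x^k = (0.0, 0.0), subgradient = b - a^T x = 9.0
  y^{k+1} = 0.9 + 0.1*9.0 = 1.8
Dual objective at y_2 = 1.8: reduced costs (1.2, 5.6), box minimizer x = (0.0, 0.0)
g(y_2) = b*y + (c1 - a1*y)*x1 + (c2 - a2*y)*x2 = 9*1.8 + 1.2*0.0 + 5.6*0.0 = 16.2 + 0.0 + 0.0 = 16.2


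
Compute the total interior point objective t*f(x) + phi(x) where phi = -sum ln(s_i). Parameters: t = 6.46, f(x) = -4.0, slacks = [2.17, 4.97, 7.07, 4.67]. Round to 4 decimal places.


Step 1: Compute log-barrier.
ln values: [0.7747, 1.6034, 1.9559, 1.5412]
phi = -(0.7747 + 1.6034 + 1.9559 + 1.5412) = -5.8752
Step 2: Compute augmented objective.
t*f(x) = 6.46*-4.0 = -25.84
Total = -25.84 - 5.8752 = -31.7152


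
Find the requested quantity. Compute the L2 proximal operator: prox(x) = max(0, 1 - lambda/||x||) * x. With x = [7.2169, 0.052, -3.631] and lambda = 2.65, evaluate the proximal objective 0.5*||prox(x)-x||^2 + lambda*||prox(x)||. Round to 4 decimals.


Step 1: Compute ||x||.
||x|| = 8.079
Step 2: Compute scaling factor.
scale = max(0, 1 - 2.65/8.079) = 0.672
Step 3: prox(x) = [4.8497, 0.0349, -2.44]
||prox(x)|| = 5.429
Step 4: Proximal objective.
0.5*||prox-x||^2 = 3.5113
lambda*||prox|| = 14.3869
Total = 17.8981


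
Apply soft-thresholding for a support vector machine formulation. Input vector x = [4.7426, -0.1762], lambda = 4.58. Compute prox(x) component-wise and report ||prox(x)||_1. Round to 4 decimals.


Soft-thresholding with lambda = 4.58:
prox(4.7426) = sign(4.7426)*max(|4.7426| - 4.58, 0) = 0.1626
prox(-0.1762) = sign(-0.1762)*max(|-0.1762| - 4.58, 0) = 0.0
prox(x) = [0.1626, 0.0]
||prox(x)||_1 = 0.1626 + 0.0 = 0.1626


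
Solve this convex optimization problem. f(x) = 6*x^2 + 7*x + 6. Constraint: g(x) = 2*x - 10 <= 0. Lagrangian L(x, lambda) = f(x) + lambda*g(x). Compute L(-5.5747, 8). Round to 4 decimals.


Step 1: Evaluate f(x).
f(-5.5747) = 6*(-5.5747)^2 + 7*(-5.5747) + 6 = 153.4408
Step 2: Evaluate g(x).
g(-5.5747) = 2*-5.5747 - 10 = -21.1494
Step 3: Compute Lagrangian.
L = 153.4408 + 8*-21.1494 = -15.7544


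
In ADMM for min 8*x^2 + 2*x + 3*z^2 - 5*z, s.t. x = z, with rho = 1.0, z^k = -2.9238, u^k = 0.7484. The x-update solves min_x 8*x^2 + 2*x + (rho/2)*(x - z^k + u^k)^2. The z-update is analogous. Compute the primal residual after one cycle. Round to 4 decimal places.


ADMM iteration with rho = 1.0, z^k = -2.9238, u^k = 0.7484
Step 1: x-update.
Minimize 8*x^2 + 2*x + (1.0/2)*(x + 2.9238 + 0.7484)^2
FOC: (2*8 + 1.0)*x = -2 + 1.0*(-2.9238 - 0.7484)
x^{k+1} = -0.3337
Step 2: z-update.
Minimize 3*z^2 - 5*z + (1.0/2)*(-0.3337 - z + 0.7484)^2
FOC: (2*3 + 1.0)*z = 5 + 1.0*(-0.3337 + 0.7484)
z^{k+1} = 0.7735
Step 3: u-update.
u^{k+1} = 0.7484 - 0.3337 - 0.7735 = -0.3588
Step 4: Primal residual = |-0.3337 - 0.7735| = 1.1072
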